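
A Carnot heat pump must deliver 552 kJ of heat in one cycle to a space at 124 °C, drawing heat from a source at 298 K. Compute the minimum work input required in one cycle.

W_in ≈ 138 kJ

T_H = 124 °C → 124 + 273.15 = 397.15 K.
COP_HP = T_H/(T_H − T_C) = 397.15/99.15 = 4.0055.
W = Q_H/COP_HP = 552/4.0055 = 138 kJ.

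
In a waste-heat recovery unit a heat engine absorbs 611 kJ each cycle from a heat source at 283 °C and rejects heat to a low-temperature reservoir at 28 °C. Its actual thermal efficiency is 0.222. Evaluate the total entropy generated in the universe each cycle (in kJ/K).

T_H = 283 °C → 283 + 273.15 = 556.15 K.
T_C = 28 °C → 28 + 273.15 = 301.15 K.
W = η·Q_H = 0.222 × 611 = 135.6 kJ, so Q_C = Q_H − W = 475.4 kJ.
The hot reservoir loses entropy Q_H/T_H = 611/556.15 = 1.099 kJ/K; the cold reservoir gains Q_C/T_C = 475.4/301.15 = 1.578 kJ/K.
ΔS_univ = −Q_H/T_H + Q_C/T_C = 0.480 kJ/K (> 0, since η = 0.222 < η_Carnot = 0.459).

ΔS_univ ≈ 0.480 kJ/K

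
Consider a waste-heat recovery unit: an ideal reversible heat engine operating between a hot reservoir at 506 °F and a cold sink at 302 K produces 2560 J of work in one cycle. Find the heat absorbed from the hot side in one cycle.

Q_H ≈ 5860 J

T_H = 506 °F → (506 − 32) × 5/9 = 263.33 °C = 536.48 K.
Carnot efficiency: η = 1 − T_C/T_H = 1 − 302.00/536.48 = 0.4371.
Q_H = W/η = 2560/0.4371 = 5860 J.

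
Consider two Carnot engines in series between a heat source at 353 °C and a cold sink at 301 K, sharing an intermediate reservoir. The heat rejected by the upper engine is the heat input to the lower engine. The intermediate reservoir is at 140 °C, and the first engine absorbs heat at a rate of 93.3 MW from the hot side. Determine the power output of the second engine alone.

Ẇ₂ ≈ 16.7 MW

T_H = 353 °C → 353 + 273.15 = 626.15 K.
T_m = 140 °C → 140 + 273.15 = 413.15 K.
Heat entering the second stage: Q_m = Q_H·(T_m/T_H) = 93.3 × 413.15/626.15 = 61.6 MW.
Second-stage efficiency η₂ = 1 − T_C/T_m = 1 − 301.00/413.15 = 0.2715, so W₂ = η₂·Q_m = 16.7 MW.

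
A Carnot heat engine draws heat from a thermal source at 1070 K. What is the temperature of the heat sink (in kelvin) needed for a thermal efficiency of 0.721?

T_C ≈ 298.5 K

From η = 1 − T_C/T_H, T_C = T_H·(1 − η) = 1070.00 × (1 − 0.721) = 298.5 K.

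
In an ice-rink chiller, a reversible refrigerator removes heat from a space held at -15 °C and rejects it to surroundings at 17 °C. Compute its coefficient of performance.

T_H = 17 °C → 17 + 273.15 = 290.15 K.
T_C = -15 °C → -15 + 273.15 = 258.15 K.
Carnot COP: COP_R = T_C/(T_H − T_C) = 258.15/(290.15 − 258.15) = 8.07.

COP_R ≈ 8.07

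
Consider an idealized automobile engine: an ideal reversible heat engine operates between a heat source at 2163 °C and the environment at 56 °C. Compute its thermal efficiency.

T_H = 2163 °C → 2163 + 273.15 = 2436.15 K.
T_C = 56 °C → 56 + 273.15 = 329.15 K.
Carnot efficiency: η = 1 − T_C/T_H = 1 − 329.15/2436.15 = 0.865.

η ≈ 0.865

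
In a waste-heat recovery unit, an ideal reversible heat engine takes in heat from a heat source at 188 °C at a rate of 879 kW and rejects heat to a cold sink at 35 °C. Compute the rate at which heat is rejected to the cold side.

Q̇_C ≈ 587.4 kW

T_H = 188 °C → 188 + 273.15 = 461.15 K.
T_C = 35 °C → 35 + 273.15 = 308.15 K.
Since the cycle is reversible, η = 1 − T_C/T_H = 1 − 308.15/461.15 = 0.3318.
For a reversible cycle Q_C/Q_H = T_C/T_H, so Q_C = 879 × 308.15/461.15 = 587.4 kW.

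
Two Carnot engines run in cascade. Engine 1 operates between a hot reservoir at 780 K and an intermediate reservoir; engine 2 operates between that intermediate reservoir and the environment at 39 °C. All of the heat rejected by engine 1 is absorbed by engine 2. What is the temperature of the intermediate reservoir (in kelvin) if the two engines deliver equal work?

T_C = 39 °C → 39 + 273.15 = 312.15 K.
For reversible stages Q_m = Q_H·(T_m/T_H). Setting W₁ = Q_H(1 − T_m/T_H) equal to W₂ = Q_m(1 − T_C/T_m) = Q_H·(T_m − T_C)/T_H gives T_H − T_m = T_m − T_C, so T_m = (T_H + T_C)/2 = (780.00 + 312.15)/2 = 546 K.

T_m ≈ 546 K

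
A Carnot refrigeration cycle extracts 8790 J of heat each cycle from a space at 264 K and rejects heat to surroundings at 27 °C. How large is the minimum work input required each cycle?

W_in ≈ 1200 J

T_H = 27 °C → 27 + 273.15 = 300.15 K.
For a reversible refrigerator, COP_R = T_C/(T_H − T_C) = 264.00/36.15 = 7.3029.
W = Q_C/COP_R = 8790/7.3029 = 1200 J.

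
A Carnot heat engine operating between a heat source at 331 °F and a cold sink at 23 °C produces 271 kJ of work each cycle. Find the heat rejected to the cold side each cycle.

T_H = 331 °F → (331 − 32) × 5/9 = 166.11 °C = 439.26 K.
T_C = 23 °C → 23 + 273.15 = 296.15 K.
Since the cycle is reversible, η = 1 − T_C/T_H = 1 − 296.15/439.26 = 0.3258.
Since Q_C/Q_H = T_C/T_H and Q_H = W/η, Q_C = W·T_C/(T_H − T_C) = 271 × 296.15/143.11 = 560.8 kJ.

Q_C ≈ 560.8 kJ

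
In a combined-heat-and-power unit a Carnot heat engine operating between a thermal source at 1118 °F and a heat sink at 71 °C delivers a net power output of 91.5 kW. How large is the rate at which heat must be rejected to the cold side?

Q̇_C ≈ 59.2 kW

T_H = 1118 °F → (1118 − 32) × 5/9 = 603.33 °C = 876.48 K.
T_C = 71 °C → 71 + 273.15 = 344.15 K.
For a reversible engine, η = 1 − T_C/T_H = 1 − 344.15/876.48 = 0.6074.
Since Q_C/Q_H = T_C/T_H and Q_H = W/η, Q_C = W·T_C/(T_H − T_C) = 91.5 × 344.15/532.33 = 59.2 kW.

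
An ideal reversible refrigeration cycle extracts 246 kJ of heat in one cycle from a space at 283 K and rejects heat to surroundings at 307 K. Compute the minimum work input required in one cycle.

COP_R = T_C/(T_H − T_C) = 283.00/24.00 = 11.7917.
W = Q_C/COP_R = 246/11.7917 = 20.86 kJ.

W_in ≈ 20.86 kJ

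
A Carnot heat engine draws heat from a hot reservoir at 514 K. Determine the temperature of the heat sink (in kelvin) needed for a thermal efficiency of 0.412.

T_C ≈ 302.2 K

From η = 1 − T_C/T_H, T_C = T_H·(1 − η) = 514.00 × (1 − 0.412) = 302.2 K.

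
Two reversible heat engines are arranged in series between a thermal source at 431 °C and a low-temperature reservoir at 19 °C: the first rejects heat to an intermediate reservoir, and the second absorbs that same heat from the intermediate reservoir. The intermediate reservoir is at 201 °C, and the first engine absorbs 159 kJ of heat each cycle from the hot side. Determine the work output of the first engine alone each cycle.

W₁ ≈ 51.9 kJ

T_H = 431 °C → 431 + 273.15 = 704.15 K.
T_C = 19 °C → 19 + 273.15 = 292.15 K.
T_m = 201 °C → 201 + 273.15 = 474.15 K.
First-stage efficiency η₁ = 1 − T_m/T_H = 1 − 474.15/704.15 = 0.3266.
W₁ = η₁·Q_H = 0.3266 × 159 = 51.9 kJ.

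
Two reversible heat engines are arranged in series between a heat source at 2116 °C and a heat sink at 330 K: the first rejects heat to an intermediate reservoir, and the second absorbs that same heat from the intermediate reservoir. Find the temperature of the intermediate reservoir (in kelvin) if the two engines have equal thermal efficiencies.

T_H = 2116 °C → 2116 + 273.15 = 2389.15 K.
Equal efficiencies require 1 − T_m/T_H = 1 − T_C/T_m, i.e. T_m/T_H = T_C/T_m, so T_m = √(T_H·T_C) = √(2389.15 × 330.00) = 888 K.

T_m ≈ 888 K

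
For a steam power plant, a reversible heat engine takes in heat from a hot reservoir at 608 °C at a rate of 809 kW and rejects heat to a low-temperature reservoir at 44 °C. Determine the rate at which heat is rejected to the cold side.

T_H = 608 °C → 608 + 273.15 = 881.15 K.
T_C = 44 °C → 44 + 273.15 = 317.15 K.
The Carnot efficiency is η = 1 − T_C/T_H = 1 − 317.15/881.15 = 0.6401.
For a reversible cycle Q_C/Q_H = T_C/T_H, so Q_C = 809 × 317.15/881.15 = 291.2 kW.

Q̇_C ≈ 291.2 kW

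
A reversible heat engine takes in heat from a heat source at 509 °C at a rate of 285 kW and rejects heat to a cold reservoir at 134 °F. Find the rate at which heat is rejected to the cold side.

T_H = 509 °C → 509 + 273.15 = 782.15 K.
T_C = 134 °F → (134 − 32) × 5/9 = 56.67 °C = 329.82 K.
The Carnot efficiency is η = 1 − T_C/T_H = 1 − 329.82/782.15 = 0.5783.
For a reversible cycle Q_C/Q_H = T_C/T_H, so Q_C = 285 × 329.82/782.15 = 120 kW.

Q̇_C ≈ 120 kW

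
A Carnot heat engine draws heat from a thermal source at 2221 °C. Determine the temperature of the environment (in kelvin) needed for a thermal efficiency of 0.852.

T_C ≈ 369 K

T_H = 2221 °C → 2221 + 273.15 = 2494.15 K.
From η = 1 − T_C/T_H, T_C = T_H·(1 − η) = 2494.15 × (1 − 0.852) = 369 K.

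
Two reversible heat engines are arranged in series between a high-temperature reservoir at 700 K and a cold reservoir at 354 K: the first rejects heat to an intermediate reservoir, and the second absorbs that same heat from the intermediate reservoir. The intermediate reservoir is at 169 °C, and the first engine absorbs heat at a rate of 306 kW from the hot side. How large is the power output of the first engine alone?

Ẇ₁ ≈ 113 kW

T_m = 169 °C → 169 + 273.15 = 442.15 K.
First-stage efficiency η₁ = 1 − T_m/T_H = 1 − 442.15/700.00 = 0.3684.
W₁ = η₁·Q_H = 0.3684 × 306 = 113 kW.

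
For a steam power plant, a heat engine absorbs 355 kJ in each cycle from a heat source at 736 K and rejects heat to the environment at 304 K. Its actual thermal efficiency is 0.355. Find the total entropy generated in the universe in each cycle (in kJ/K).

W = η·Q_H = 0.355 × 355 = 126.0 kJ, so Q_C = Q_H − W = 229.0 kJ.
The hot reservoir loses entropy Q_H/T_H = 355/736.00 = 0.4823 kJ/K; the cold reservoir gains Q_C/T_C = 229.0/304.00 = 0.7532 kJ/K.
ΔS_univ = −Q_H/T_H + Q_C/T_C = 0.2709 kJ/K (> 0, since η = 0.355 < η_Carnot = 0.587).

ΔS_univ ≈ 0.2709 kJ/K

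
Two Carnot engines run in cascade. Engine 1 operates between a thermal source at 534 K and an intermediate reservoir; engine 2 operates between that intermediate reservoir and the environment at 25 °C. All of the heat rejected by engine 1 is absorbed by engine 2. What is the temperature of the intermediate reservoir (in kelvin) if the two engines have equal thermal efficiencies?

T_C = 25 °C → 25 + 273.15 = 298.15 K.
Equal efficiencies require 1 − T_m/T_H = 1 − T_C/T_m, i.e. T_m/T_H = T_C/T_m, so T_m = √(T_H·T_C) = √(534.00 × 298.15) = 399 K.

T_m ≈ 399 K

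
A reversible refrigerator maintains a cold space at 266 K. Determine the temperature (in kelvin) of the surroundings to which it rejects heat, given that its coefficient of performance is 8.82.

T_H ≈ 296 K

COP_R = T_C/(T_H − T_C) ⇒ T_H = T_C·(1 + 1/COP_R) = 266.00 × (1 + 1/8.82) = 296 K.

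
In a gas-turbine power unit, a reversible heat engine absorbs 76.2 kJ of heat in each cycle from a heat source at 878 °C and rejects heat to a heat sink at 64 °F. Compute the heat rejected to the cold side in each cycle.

T_H = 878 °C → 878 + 273.15 = 1151.15 K.
T_C = 64 °F → (64 − 32) × 5/9 = 17.78 °C = 290.93 K.
The Carnot efficiency is η = 1 − T_C/T_H = 1 − 290.93/1151.15 = 0.7473.
For a reversible cycle Q_C/Q_H = T_C/T_H, so Q_C = 76.2 × 290.93/1151.15 = 19.26 kJ.

Q_C ≈ 19.26 kJ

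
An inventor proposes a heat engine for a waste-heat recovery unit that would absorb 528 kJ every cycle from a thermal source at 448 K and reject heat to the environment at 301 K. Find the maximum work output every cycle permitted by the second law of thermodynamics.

W_max ≈ 173.2 kJ

The upper bound on efficiency is η_max = 1 − T_C/T_H = 1 − 301.00/448.00 = 0.3281.
W_max = η_max · Q_H = 0.3281 × 528 = 173.2 kJ.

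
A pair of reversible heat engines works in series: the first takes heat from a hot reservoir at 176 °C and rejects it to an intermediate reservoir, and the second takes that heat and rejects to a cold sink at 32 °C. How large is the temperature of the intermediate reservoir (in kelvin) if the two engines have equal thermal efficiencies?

T_H = 176 °C → 176 + 273.15 = 449.15 K.
T_C = 32 °C → 32 + 273.15 = 305.15 K.
Equal efficiencies require 1 − T_m/T_H = 1 − T_C/T_m, i.e. T_m/T_H = T_C/T_m, so T_m = √(T_H·T_C) = √(449.15 × 305.15) = 370 K.

T_m ≈ 370 K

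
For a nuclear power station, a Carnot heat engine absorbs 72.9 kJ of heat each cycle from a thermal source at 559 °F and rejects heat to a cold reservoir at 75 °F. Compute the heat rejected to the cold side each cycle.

T_H = 559 °F → (559 − 32) × 5/9 = 292.78 °C = 565.93 K.
T_C = 75 °F → (75 − 32) × 5/9 = 23.89 °C = 297.04 K.
Since the cycle is reversible, η = 1 − T_C/T_H = 1 − 297.04/565.93 = 0.4751.
For a reversible cycle Q_C/Q_H = T_C/T_H, so Q_C = 72.9 × 297.04/565.93 = 38.3 kJ.

Q_C ≈ 38.3 kJ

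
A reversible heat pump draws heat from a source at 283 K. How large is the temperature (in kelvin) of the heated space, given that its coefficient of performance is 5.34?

T_H ≈ 348 K

COP_HP = T_H/(T_H − T_C) ⇒ T_H = T_C·COP_HP/(COP_HP − 1) = 283.00 × 5.34/(5.34 − 1) = 348 K.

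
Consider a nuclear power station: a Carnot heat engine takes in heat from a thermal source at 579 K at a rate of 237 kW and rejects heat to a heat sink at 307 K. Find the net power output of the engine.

η_rev = 1 − T_C/T_H = 1 − 307.00/579.00 = 0.4698.
W = η·Q_H = 0.4698 × 237 = 111 kW.

Ẇ ≈ 111 kW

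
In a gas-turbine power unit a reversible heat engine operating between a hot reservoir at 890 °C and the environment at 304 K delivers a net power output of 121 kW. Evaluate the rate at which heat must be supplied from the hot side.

T_H = 890 °C → 890 + 273.15 = 1163.15 K.
For a reversible engine, η = 1 − T_C/T_H = 1 − 304.00/1163.15 = 0.7386.
Q_H = W/η = 121/0.7386 = 163.8 kW.

Q̇_H ≈ 163.8 kW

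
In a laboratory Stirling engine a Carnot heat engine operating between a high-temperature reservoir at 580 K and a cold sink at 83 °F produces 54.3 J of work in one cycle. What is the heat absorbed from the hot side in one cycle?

T_C = 83 °F → (83 − 32) × 5/9 = 28.33 °C = 301.48 K.
Since the cycle is reversible, η = 1 − T_C/T_H = 1 − 301.48/580.00 = 0.4802.
Q_H = W/η = 54.3/0.4802 = 113 J.

Q_H ≈ 113 J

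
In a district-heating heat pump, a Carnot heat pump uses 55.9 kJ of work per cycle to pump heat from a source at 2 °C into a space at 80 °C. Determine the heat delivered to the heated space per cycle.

Q_H ≈ 253 kJ

T_H = 80 °C → 80 + 273.15 = 353.15 K.
T_C = 2 °C → 2 + 273.15 = 275.15 K.
For a reversible heat pump, COP_HP = T_H/(T_H − T_C) = 353.15/78.00 = 4.5276.
Q_H = COP_HP · W = 4.5276 × 55.9 = 253 kJ.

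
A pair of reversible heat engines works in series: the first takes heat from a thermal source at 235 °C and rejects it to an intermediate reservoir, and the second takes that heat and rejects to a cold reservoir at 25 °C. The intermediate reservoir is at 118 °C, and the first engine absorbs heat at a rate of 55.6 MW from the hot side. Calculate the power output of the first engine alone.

T_H = 235 °C → 235 + 273.15 = 508.15 K.
T_C = 25 °C → 25 + 273.15 = 298.15 K.
T_m = 118 °C → 118 + 273.15 = 391.15 K.
First-stage efficiency η₁ = 1 − T_m/T_H = 1 − 391.15/508.15 = 0.2302.
W₁ = η₁·Q_H = 0.2302 × 55.6 = 12.8 MW.

Ẇ₁ ≈ 12.8 MW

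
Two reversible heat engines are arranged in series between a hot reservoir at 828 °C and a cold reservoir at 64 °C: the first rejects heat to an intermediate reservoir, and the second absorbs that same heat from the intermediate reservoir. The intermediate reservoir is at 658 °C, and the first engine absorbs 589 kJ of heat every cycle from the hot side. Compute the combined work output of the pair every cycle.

T_H = 828 °C → 828 + 273.15 = 1101.15 K.
T_C = 64 °C → 64 + 273.15 = 337.15 K.
Two reversible stages in series are equivalent to a single Carnot engine between T_H and T_C, so η_total = 1 − T_C/T_H = 1 − 337.15/1101.15 = 0.6938.
W_total = η_total · Q_H = 0.6938 × 589 = 409 kJ.

W_total ≈ 409 kJ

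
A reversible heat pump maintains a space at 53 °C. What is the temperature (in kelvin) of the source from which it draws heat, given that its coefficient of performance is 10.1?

T_C ≈ 293.9 K

T_H = 53 °C → 53 + 273.15 = 326.15 K.
COP_HP = T_H/(T_H − T_C) ⇒ T_C = T_H·(COP_HP − 1)/COP_HP = 326.15 × (10.1 − 1)/10.1 = 293.9 K.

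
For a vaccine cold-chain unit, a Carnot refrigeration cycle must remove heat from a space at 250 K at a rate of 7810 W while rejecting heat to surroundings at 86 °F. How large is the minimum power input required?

T_H = 86 °F → (86 − 32) × 5/9 = 30.00 °C = 303.15 K.
The reversible coefficient of performance is COP_R = T_C/(T_H − T_C) = 250.00/53.15 = 4.7037.
W = Q_C/COP_R = 7810/4.7037 = 1660 W.

Ẇ_in ≈ 1660 W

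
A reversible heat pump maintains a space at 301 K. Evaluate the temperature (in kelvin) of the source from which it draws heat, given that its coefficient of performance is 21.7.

T_C ≈ 287 K

COP_HP = T_H/(T_H − T_C) ⇒ T_C = T_H·(COP_HP − 1)/COP_HP = 301.00 × (21.7 − 1)/21.7 = 287 K.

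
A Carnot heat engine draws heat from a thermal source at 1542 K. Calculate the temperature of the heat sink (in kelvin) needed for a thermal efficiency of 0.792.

From η = 1 − T_C/T_H, T_C = T_H·(1 − η) = 1542.00 × (1 − 0.792) = 320.7 K.

T_C ≈ 320.7 K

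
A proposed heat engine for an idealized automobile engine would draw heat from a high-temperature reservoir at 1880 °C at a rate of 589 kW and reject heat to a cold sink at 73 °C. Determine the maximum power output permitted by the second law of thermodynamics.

T_H = 1880 °C → 1880 + 273.15 = 2153.15 K.
T_C = 73 °C → 73 + 273.15 = 346.15 K.
No engine can exceed the Carnot limit: η_max = 1 − T_C/T_H = 1 − 346.15/2153.15 = 0.8392.
W_max = η_max · Q_H = 0.8392 × 589 = 494 kW.

Ẇ_max ≈ 494 kW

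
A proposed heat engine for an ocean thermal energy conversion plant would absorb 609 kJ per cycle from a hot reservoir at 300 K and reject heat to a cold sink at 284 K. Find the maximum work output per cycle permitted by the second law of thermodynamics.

W_max ≈ 32.5 kJ

No engine can exceed the Carnot limit: η_max = 1 − T_C/T_H = 1 − 284.00/300.00 = 0.0533.
W_max = η_max · Q_H = 0.0533 × 609 = 32.5 kJ.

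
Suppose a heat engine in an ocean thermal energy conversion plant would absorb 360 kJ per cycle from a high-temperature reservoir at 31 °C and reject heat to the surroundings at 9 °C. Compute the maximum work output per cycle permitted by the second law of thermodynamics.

W_max ≈ 26.0 kJ

T_H = 31 °C → 31 + 273.15 = 304.15 K.
T_C = 9 °C → 9 + 273.15 = 282.15 K.
The second-law ceiling is the Carnot efficiency, η_max = 1 − T_C/T_H = 1 − 282.15/304.15 = 0.0723.
W_max = η_max · Q_H = 0.0723 × 360 = 26.0 kJ.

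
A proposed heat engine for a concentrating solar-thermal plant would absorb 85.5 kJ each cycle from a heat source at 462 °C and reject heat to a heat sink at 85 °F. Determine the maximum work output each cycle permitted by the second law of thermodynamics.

W_max ≈ 50.3 kJ

T_H = 462 °C → 462 + 273.15 = 735.15 K.
T_C = 85 °F → (85 − 32) × 5/9 = 29.44 °C = 302.59 K.
The second-law ceiling is the Carnot efficiency, η_max = 1 − T_C/T_H = 1 − 302.59/735.15 = 0.5884.
W_max = η_max · Q_H = 0.5884 × 85.5 = 50.3 kJ.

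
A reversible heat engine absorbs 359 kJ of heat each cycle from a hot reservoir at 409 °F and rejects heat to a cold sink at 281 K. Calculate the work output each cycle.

W ≈ 150.0 kJ

T_H = 409 °F → (409 − 32) × 5/9 = 209.44 °C = 482.59 K.
η_rev = 1 − T_C/T_H = 1 − 281.00/482.59 = 0.4177.
W = η·Q_H = 0.4177 × 359 = 150.0 kJ.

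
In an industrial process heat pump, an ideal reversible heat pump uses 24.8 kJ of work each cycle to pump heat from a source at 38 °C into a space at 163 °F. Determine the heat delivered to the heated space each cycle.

Q_H ≈ 246.7 kJ

T_H = 163 °F → (163 − 32) × 5/9 = 72.78 °C = 345.93 K.
T_C = 38 °C → 38 + 273.15 = 311.15 K.
Reversible heating COP: COP_HP = T_H/(T_H − T_C) = 345.93/34.78 = 9.9468.
Q_H = COP_HP · W = 9.9468 × 24.8 = 246.7 kJ.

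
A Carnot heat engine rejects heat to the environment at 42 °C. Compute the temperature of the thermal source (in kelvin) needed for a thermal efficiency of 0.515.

T_H ≈ 649.8 K

T_C = 42 °C → 42 + 273.15 = 315.15 K.
From η = 1 − T_C/T_H, solving for T_H gives T_H = T_C/(1 − η) = 315.15/(1 − 0.515) = 649.8 K.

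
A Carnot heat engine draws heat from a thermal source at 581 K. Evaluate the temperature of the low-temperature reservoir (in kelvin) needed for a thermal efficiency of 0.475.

T_C ≈ 305.0 K

From η = 1 − T_C/T_H, T_C = T_H·(1 − η) = 581.00 × (1 − 0.475) = 305.0 K.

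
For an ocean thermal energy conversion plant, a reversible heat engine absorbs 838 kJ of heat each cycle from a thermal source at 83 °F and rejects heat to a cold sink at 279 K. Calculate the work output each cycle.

W ≈ 62.5 kJ

T_H = 83 °F → (83 − 32) × 5/9 = 28.33 °C = 301.48 K.
Since the cycle is reversible, η = 1 − T_C/T_H = 1 − 279.00/301.48 = 0.0746.
W = η·Q_H = 0.0746 × 838 = 62.5 kJ.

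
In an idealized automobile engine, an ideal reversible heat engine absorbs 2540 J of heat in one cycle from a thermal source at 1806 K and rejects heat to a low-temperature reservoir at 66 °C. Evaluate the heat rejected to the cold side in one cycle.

T_C = 66 °C → 66 + 273.15 = 339.15 K.
The Carnot efficiency is η = 1 − T_C/T_H = 1 − 339.15/1806.00 = 0.8122.
For a reversible cycle Q_C/Q_H = T_C/T_H, so Q_C = 2540 × 339.15/1806.00 = 477.0 J.

Q_C ≈ 477.0 J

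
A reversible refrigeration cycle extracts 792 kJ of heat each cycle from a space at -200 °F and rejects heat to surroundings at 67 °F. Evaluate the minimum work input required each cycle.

T_H = 67 °F → (67 − 32) × 5/9 = 19.44 °C = 292.59 K.
T_C = -200 °F → (-200 − 32) × 5/9 = -128.89 °C = 144.26 K.
The reversible coefficient of performance is COP_R = T_C/(T_H − T_C) = 144.26/148.33 = 0.9725.
W = Q_C/COP_R = 792/0.9725 = 814 kJ.

W_in ≈ 814 kJ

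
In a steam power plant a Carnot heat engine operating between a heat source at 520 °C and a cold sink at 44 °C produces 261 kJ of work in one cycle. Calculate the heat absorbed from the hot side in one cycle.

Q_H ≈ 435 kJ

T_H = 520 °C → 520 + 273.15 = 793.15 K.
T_C = 44 °C → 44 + 273.15 = 317.15 K.
η_rev = 1 − T_C/T_H = 1 − 317.15/793.15 = 0.6001.
Q_H = W/η = 261/0.6001 = 435 kJ.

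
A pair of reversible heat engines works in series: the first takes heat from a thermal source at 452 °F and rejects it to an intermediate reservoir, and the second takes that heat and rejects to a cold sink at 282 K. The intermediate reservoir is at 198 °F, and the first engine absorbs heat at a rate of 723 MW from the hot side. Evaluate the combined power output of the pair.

Ẇ_total ≈ 320.4 MW

T_H = 452 °F → (452 − 32) × 5/9 = 233.33 °C = 506.48 K.
Two reversible stages in series are equivalent to a single Carnot engine between T_H and T_C, so η_total = 1 − T_C/T_H = 1 − 282.00/506.48 = 0.4432.
W_total = η_total · Q_H = 0.4432 × 723 = 320.4 MW.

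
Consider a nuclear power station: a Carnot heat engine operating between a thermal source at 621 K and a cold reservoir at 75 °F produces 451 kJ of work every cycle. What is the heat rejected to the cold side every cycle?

T_C = 75 °F → (75 − 32) × 5/9 = 23.89 °C = 297.04 K.
Carnot efficiency: η = 1 − T_C/T_H = 1 − 297.04/621.00 = 0.5217.
Since Q_C/Q_H = T_C/T_H and Q_H = W/η, Q_C = W·T_C/(T_H − T_C) = 451 × 297.04/323.96 = 414 kJ.

Q_C ≈ 414 kJ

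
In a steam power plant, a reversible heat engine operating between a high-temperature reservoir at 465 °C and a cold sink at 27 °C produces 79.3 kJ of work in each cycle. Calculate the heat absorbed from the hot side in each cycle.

T_H = 465 °C → 465 + 273.15 = 738.15 K.
T_C = 27 °C → 27 + 273.15 = 300.15 K.
Carnot efficiency: η = 1 − T_C/T_H = 1 − 300.15/738.15 = 0.5934.
Q_H = W/η = 79.3/0.5934 = 134 kJ.

Q_H ≈ 134 kJ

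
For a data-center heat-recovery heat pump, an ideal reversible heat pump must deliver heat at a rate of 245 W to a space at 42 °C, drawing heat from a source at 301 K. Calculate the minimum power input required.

T_H = 42 °C → 42 + 273.15 = 315.15 K.
Reversible heating COP: COP_HP = T_H/(T_H − T_C) = 315.15/14.15 = 22.2721.
W = Q_H/COP_HP = 245/22.2721 = 11.00 W.

Ẇ_in ≈ 11.00 W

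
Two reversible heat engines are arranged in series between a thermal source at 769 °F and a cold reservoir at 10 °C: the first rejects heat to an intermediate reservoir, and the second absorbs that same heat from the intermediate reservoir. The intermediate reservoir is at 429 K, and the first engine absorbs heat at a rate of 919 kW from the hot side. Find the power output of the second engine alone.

T_H = 769 °F → (769 − 32) × 5/9 = 409.44 °C = 682.59 K.
T_C = 10 °C → 10 + 273.15 = 283.15 K.
Heat entering the second stage: Q_m = Q_H·(T_m/T_H) = 919 × 429.00/682.59 = 578 kW.
Second-stage efficiency η₂ = 1 − T_C/T_m = 1 − 283.15/429.00 = 0.3400, so W₂ = η₂·Q_m = 196 kW.

Ẇ₂ ≈ 196 kW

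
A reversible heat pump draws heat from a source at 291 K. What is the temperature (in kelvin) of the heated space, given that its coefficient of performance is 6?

T_H ≈ 349 K

COP_HP = T_H/(T_H − T_C) ⇒ T_H = T_C·COP_HP/(COP_HP − 1) = 291.00 × 6/(6 − 1) = 349 K.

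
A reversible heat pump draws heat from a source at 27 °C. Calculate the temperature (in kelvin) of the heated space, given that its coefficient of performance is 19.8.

T_C = 27 °C → 27 + 273.15 = 300.15 K.
COP_HP = T_H/(T_H − T_C) ⇒ T_H = T_C·COP_HP/(COP_HP − 1) = 300.15 × 19.8/(19.8 − 1) = 316 K.

T_H ≈ 316 K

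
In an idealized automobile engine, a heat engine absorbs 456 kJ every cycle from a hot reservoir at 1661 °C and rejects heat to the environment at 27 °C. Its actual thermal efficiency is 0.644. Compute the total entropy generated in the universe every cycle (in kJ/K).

ΔS_univ ≈ 0.3051 kJ/K

T_H = 1661 °C → 1661 + 273.15 = 1934.15 K.
T_C = 27 °C → 27 + 273.15 = 300.15 K.
W = η·Q_H = 0.644 × 456 = 293.7 kJ, so Q_C = Q_H − W = 162.3 kJ.
The hot reservoir loses entropy Q_H/T_H = 456/1934.15 = 0.2358 kJ/K; the cold reservoir gains Q_C/T_C = 162.3/300.15 = 0.5408 kJ/K.
ΔS_univ = −Q_H/T_H + Q_C/T_C = 0.3051 kJ/K (> 0, since η = 0.644 < η_Carnot = 0.845).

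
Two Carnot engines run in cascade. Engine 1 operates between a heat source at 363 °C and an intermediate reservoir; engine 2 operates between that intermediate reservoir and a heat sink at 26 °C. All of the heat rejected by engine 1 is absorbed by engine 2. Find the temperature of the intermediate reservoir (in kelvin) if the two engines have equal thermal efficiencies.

T_H = 363 °C → 363 + 273.15 = 636.15 K.
T_C = 26 °C → 26 + 273.15 = 299.15 K.
Equal efficiencies require 1 − T_m/T_H = 1 − T_C/T_m, i.e. T_m/T_H = T_C/T_m, so T_m = √(T_H·T_C) = √(636.15 × 299.15) = 436.2 K.

T_m ≈ 436.2 K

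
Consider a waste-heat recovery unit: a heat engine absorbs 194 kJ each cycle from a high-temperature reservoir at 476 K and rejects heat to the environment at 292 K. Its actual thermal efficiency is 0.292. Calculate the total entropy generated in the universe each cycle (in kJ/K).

W = η·Q_H = 0.292 × 194 = 56.65 kJ, so Q_C = Q_H − W = 137.4 kJ.
Reservoir entropy changes: ΔS_H = −Q_H/T_H = −194/476.00 = -0.4076 kJ/K and ΔS_C = +Q_C/T_C = 137.4/292.00 = 0.4704 kJ/K.
ΔS_univ = −Q_H/T_H + Q_C/T_C = 0.06282 kJ/K (> 0, since η = 0.292 < η_Carnot = 0.387).

ΔS_univ ≈ 0.06282 kJ/K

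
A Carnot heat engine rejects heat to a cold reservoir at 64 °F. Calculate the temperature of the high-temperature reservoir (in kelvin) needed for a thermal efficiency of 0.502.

T_H ≈ 584 K

T_C = 64 °F → (64 − 32) × 5/9 = 17.78 °C = 290.93 K.
From η = 1 − T_C/T_H, solving for T_H gives T_H = T_C/(1 − η) = 290.93/(1 − 0.502) = 584 K.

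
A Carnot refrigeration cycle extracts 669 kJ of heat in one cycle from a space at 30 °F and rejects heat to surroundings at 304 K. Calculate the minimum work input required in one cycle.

T_C = 30 °F → (30 − 32) × 5/9 = -1.11 °C = 272.04 K.
COP_R = T_C/(T_H − T_C) = 272.04/31.96 = 8.5116.
W = Q_C/COP_R = 669/8.5116 = 78.6 kJ.

W_in ≈ 78.6 kJ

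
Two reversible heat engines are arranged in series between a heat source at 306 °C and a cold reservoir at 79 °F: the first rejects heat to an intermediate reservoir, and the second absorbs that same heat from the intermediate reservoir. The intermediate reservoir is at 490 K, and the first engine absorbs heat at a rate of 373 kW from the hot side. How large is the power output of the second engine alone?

Ẇ₂ ≈ 123 kW

T_H = 306 °C → 306 + 273.15 = 579.15 K.
T_C = 79 °F → (79 − 32) × 5/9 = 26.11 °C = 299.26 K.
Heat entering the second stage: Q_m = Q_H·(T_m/T_H) = 373 × 490.00/579.15 = 316 kW.
Second-stage efficiency η₂ = 1 − T_C/T_m = 1 − 299.26/490.00 = 0.3893, so W₂ = η₂·Q_m = 123 kW.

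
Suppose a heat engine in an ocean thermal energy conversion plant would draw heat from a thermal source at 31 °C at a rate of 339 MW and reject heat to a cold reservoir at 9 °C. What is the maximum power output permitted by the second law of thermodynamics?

Ẇ_max ≈ 24.5 MW

T_H = 31 °C → 31 + 273.15 = 304.15 K.
T_C = 9 °C → 9 + 273.15 = 282.15 K.
By the Carnot theorem, η_max = 1 − T_C/T_H = 1 − 282.15/304.15 = 0.0723.
W_max = η_max · Q_H = 0.0723 × 339 = 24.5 MW.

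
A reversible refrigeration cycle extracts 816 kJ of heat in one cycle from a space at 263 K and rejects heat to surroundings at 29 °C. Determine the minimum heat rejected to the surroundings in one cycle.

T_H = 29 °C → 29 + 273.15 = 302.15 K.
For a reversible cycle Q_H/Q_C = T_H/T_C, so Q_H = Q_C·T_H/T_C = 816 × 302.15/263.00 = 937 kJ.

Q_H ≈ 937 kJ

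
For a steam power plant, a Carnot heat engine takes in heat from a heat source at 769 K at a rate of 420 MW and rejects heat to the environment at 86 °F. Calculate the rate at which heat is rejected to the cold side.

T_C = 86 °F → (86 − 32) × 5/9 = 30.00 °C = 303.15 K.
For a reversible engine, η = 1 − T_C/T_H = 1 − 303.15/769.00 = 0.6058.
For a reversible cycle Q_C/Q_H = T_C/T_H, so Q_C = 420 × 303.15/769.00 = 166 MW.

Q̇_C ≈ 166 MW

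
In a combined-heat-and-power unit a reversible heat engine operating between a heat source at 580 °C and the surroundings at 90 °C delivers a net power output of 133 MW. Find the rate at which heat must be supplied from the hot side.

T_H = 580 °C → 580 + 273.15 = 853.15 K.
T_C = 90 °C → 90 + 273.15 = 363.15 K.
Since the cycle is reversible, η = 1 − T_C/T_H = 1 − 363.15/853.15 = 0.5743.
Q_H = W/η = 133/0.5743 = 232 MW.

Q̇_H ≈ 232 MW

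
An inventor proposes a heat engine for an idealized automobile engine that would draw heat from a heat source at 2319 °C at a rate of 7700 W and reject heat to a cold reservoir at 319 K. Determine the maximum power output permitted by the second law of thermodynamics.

T_H = 2319 °C → 2319 + 273.15 = 2592.15 K.
The upper bound on efficiency is η_max = 1 − T_C/T_H = 1 − 319.00/2592.15 = 0.8769.
W_max = η_max · Q_H = 0.8769 × 7700 = 6752 W.

Ẇ_max ≈ 6752 W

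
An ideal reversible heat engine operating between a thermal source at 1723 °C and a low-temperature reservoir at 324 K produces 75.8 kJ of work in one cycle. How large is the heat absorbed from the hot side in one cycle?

T_H = 1723 °C → 1723 + 273.15 = 1996.15 K.
η_rev = 1 − T_C/T_H = 1 − 324.00/1996.15 = 0.8377.
Q_H = W/η = 75.8/0.8377 = 90.5 kJ.

Q_H ≈ 90.5 kJ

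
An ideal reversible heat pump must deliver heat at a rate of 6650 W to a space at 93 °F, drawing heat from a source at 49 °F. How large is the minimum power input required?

Ẇ_in ≈ 529 W

T_H = 93 °F → (93 − 32) × 5/9 = 33.89 °C = 307.04 K.
T_C = 49 °F → (49 − 32) × 5/9 = 9.44 °C = 282.59 K.
COP_HP = T_H/(T_H − T_C) = 307.04/24.44 = 12.5607.
W = Q_H/COP_HP = 6650/12.5607 = 529 W.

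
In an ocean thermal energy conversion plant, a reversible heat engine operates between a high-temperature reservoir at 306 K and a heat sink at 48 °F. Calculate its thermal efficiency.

T_C = 48 °F → (48 − 32) × 5/9 = 8.89 °C = 282.04 K.
For a reversible engine, η = 1 − T_C/T_H = 1 − 282.04/306.00 = 0.07830.

η ≈ 0.07830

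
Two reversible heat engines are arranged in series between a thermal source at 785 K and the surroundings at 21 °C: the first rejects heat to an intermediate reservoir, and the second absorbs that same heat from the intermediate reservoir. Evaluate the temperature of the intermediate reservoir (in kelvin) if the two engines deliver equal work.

T_m ≈ 539.6 K

T_C = 21 °C → 21 + 273.15 = 294.15 K.
For reversible stages Q_m = Q_H·(T_m/T_H). Setting W₁ = Q_H(1 − T_m/T_H) equal to W₂ = Q_m(1 − T_C/T_m) = Q_H·(T_m − T_C)/T_H gives T_H − T_m = T_m − T_C, so T_m = (T_H + T_C)/2 = (785.00 + 294.15)/2 = 539.6 K.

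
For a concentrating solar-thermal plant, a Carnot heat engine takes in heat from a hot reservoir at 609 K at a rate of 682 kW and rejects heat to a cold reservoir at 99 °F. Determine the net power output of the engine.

T_C = 99 °F → (99 − 32) × 5/9 = 37.22 °C = 310.37 K.
Since the cycle is reversible, η = 1 − T_C/T_H = 1 − 310.37/609.00 = 0.4904.
W = η·Q_H = 0.4904 × 682 = 334 kW.

Ẇ ≈ 334 kW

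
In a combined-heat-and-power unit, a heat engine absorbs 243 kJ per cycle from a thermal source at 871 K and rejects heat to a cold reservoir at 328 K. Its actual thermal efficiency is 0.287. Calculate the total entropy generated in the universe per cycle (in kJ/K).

W = η·Q_H = 0.287 × 243 = 69.74 kJ, so Q_C = Q_H − W = 173.3 kJ.
Entropy balance on the reservoirs: −Q_H/T_H = -0.2790 kJ/K, +Q_C/T_C = 0.5282 kJ/K.
ΔS_univ = −Q_H/T_H + Q_C/T_C = 0.249 kJ/K (> 0, since η = 0.287 < η_Carnot = 0.623).

ΔS_univ ≈ 0.249 kJ/K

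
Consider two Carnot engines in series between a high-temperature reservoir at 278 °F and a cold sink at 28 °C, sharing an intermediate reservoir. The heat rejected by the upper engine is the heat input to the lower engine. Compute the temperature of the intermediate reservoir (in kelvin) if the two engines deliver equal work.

T_m ≈ 355 K

T_H = 278 °F → (278 − 32) × 5/9 = 136.67 °C = 409.82 K.
T_C = 28 °C → 28 + 273.15 = 301.15 K.
For reversible stages Q_m = Q_H·(T_m/T_H). Setting W₁ = Q_H(1 − T_m/T_H) equal to W₂ = Q_m(1 − T_C/T_m) = Q_H·(T_m − T_C)/T_H gives T_H − T_m = T_m − T_C, so T_m = (T_H + T_C)/2 = (409.82 + 301.15)/2 = 355 K.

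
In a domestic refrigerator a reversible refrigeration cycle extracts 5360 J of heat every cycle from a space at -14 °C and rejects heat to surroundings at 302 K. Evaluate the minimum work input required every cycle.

W_in ≈ 886.3 J

T_C = -14 °C → -14 + 273.15 = 259.15 K.
For a reversible refrigerator, COP_R = T_C/(T_H − T_C) = 259.15/42.85 = 6.0478.
W = Q_C/COP_R = 5360/6.0478 = 886.3 J.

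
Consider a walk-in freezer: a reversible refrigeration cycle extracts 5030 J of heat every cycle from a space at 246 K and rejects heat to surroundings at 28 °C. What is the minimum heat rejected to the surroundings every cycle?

T_H = 28 °C → 28 + 273.15 = 301.15 K.
For a reversible cycle Q_H/Q_C = T_H/T_C, so Q_H = Q_C·T_H/T_C = 5030 × 301.15/246.00 = 6158 J.

Q_H ≈ 6158 J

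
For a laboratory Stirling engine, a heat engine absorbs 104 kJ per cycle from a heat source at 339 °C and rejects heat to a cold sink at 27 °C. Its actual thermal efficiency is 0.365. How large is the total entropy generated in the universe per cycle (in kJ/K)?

ΔS_univ ≈ 0.0501 kJ/K

T_H = 339 °C → 339 + 273.15 = 612.15 K.
T_C = 27 °C → 27 + 273.15 = 300.15 K.
W = η·Q_H = 0.365 × 104 = 37.96 kJ, so Q_C = Q_H − W = 66.04 kJ.
The hot reservoir loses entropy Q_H/T_H = 104/612.15 = 0.1699 kJ/K; the cold reservoir gains Q_C/T_C = 66.04/300.15 = 0.2200 kJ/K.
ΔS_univ = −Q_H/T_H + Q_C/T_C = 0.0501 kJ/K (> 0, since η = 0.365 < η_Carnot = 0.510).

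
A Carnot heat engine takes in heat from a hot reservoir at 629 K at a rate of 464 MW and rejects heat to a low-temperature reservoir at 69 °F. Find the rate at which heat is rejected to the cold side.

T_C = 69 °F → (69 − 32) × 5/9 = 20.56 °C = 293.71 K.
η_rev = 1 − T_C/T_H = 1 − 293.71/629.00 = 0.5331.
For a reversible cycle Q_C/Q_H = T_C/T_H, so Q_C = 464 × 293.71/629.00 = 216.7 MW.

Q̇_C ≈ 216.7 MW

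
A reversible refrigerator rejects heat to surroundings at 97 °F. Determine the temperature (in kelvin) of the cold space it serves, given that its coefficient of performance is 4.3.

T_C ≈ 251 K

T_H = 97 °F → (97 − 32) × 5/9 = 36.11 °C = 309.26 K.
COP_R = T_C/(T_H − T_C) ⇒ T_C = T_H·COP_R/(1 + COP_R) = 309.26 × 4.3/(1 + 4.3) = 251 K.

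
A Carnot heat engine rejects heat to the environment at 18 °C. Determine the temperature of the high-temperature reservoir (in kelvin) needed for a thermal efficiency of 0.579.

T_C = 18 °C → 18 + 273.15 = 291.15 K.
From η = 1 − T_C/T_H, solving for T_H gives T_H = T_C/(1 − η) = 291.15/(1 − 0.579) = 692 K.

T_H ≈ 692 K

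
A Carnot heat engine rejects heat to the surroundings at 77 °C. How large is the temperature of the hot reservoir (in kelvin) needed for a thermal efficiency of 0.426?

T_H ≈ 610 K

T_C = 77 °C → 77 + 273.15 = 350.15 K.
From η = 1 − T_C/T_H, solving for T_H gives T_H = T_C/(1 − η) = 350.15/(1 − 0.426) = 610 K.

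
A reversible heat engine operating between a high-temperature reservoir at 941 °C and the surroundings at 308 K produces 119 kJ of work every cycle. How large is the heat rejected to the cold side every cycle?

Q_C ≈ 40.45 kJ

T_H = 941 °C → 941 + 273.15 = 1214.15 K.
Since the cycle is reversible, η = 1 − T_C/T_H = 1 − 308.00/1214.15 = 0.7463.
Since Q_C/Q_H = T_C/T_H and Q_H = W/η, Q_C = W·T_C/(T_H − T_C) = 119 × 308.00/906.15 = 40.45 kJ.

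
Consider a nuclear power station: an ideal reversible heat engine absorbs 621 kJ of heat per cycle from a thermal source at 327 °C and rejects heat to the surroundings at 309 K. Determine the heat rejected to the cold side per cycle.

T_H = 327 °C → 327 + 273.15 = 600.15 K.
Since the cycle is reversible, η = 1 − T_C/T_H = 1 − 309.00/600.15 = 0.4851.
For a reversible cycle Q_C/Q_H = T_C/T_H, so Q_C = 621 × 309.00/600.15 = 320 kJ.

Q_C ≈ 320 kJ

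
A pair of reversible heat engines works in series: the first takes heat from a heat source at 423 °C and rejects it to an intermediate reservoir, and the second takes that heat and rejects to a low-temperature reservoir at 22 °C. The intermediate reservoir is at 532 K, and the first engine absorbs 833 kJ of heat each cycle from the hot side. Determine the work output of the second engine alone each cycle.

T_H = 423 °C → 423 + 273.15 = 696.15 K.
T_C = 22 °C → 22 + 273.15 = 295.15 K.
Heat entering the second stage: Q_m = Q_H·(T_m/T_H) = 833 × 532.00/696.15 = 636.6 kJ.
Second-stage efficiency η₂ = 1 − T_C/T_m = 1 − 295.15/532.00 = 0.4452, so W₂ = η₂·Q_m = 283.4 kJ.

W₂ ≈ 283.4 kJ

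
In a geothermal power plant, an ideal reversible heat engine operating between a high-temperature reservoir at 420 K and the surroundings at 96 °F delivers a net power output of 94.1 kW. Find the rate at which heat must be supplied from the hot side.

T_C = 96 °F → (96 − 32) × 5/9 = 35.56 °C = 308.71 K.
The Carnot efficiency is η = 1 − T_C/T_H = 1 − 308.71/420.00 = 0.2650.
Q_H = W/η = 94.1/0.2650 = 355 kW.

Q̇_H ≈ 355 kW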